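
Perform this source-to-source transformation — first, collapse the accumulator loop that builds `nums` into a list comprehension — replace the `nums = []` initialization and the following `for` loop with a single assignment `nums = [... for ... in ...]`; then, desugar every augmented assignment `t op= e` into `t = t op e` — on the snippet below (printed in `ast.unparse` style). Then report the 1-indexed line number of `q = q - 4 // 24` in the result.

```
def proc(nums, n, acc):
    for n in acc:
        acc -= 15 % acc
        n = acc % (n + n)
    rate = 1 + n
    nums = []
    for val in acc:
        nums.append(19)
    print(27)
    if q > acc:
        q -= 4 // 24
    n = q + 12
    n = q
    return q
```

Transformed code:
def proc(nums, n, acc):
    for n in acc:
        acc = acc - 15 % acc
        n = acc % (n + n)
    rate = 1 + n
    nums = [19 for val in acc]
    print(27)
    if q > acc:
        q = q - 4 // 24
    n = q + 12
    n = q
    return q

9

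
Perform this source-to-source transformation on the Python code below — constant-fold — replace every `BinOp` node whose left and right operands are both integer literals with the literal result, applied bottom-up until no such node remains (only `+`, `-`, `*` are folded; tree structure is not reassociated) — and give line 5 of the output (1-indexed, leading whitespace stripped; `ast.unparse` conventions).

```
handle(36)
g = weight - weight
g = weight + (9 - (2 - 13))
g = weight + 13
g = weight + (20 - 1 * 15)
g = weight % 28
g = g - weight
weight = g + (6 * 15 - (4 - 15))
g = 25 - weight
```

g = weight + 5

Transformed code:
handle(36)
g = weight - weight
g = weight + 20
g = weight + 13
g = weight + 5
g = weight % 28
g = g - weight
weight = g + 101
g = 25 - weight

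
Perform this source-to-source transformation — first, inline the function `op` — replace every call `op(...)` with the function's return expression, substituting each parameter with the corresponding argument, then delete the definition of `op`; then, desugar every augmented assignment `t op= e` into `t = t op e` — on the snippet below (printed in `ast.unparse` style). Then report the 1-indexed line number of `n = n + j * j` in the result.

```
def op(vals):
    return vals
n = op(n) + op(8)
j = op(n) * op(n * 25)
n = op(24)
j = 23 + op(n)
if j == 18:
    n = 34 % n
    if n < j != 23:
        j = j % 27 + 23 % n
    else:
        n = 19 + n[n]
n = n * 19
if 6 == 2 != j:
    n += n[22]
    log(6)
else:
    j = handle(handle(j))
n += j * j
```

Transformed code:
n = n + 8
j = n * (n * 25)
n = 24
j = 23 + n
if j == 18:
    n = 34 % n
    if n < j != 23:
        j = j % 27 + 23 % n
    else:
        n = 19 + n[n]
n = n * 19
if 6 == 2 != j:
    n = n + n[22]
    log(6)
else:
    j = handle(handle(j))
n = n + j * j

17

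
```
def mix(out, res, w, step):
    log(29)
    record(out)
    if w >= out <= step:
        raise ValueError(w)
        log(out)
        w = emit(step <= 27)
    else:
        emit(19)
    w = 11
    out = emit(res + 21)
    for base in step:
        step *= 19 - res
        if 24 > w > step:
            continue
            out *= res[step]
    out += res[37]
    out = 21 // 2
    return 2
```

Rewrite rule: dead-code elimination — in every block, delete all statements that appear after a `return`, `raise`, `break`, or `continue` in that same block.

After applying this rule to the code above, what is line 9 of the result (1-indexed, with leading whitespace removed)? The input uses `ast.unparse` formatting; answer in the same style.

Transformed code:
def mix(out, res, w, step):
    log(29)
    record(out)
    if w >= out <= step:
        raise ValueError(w)
    else:
        emit(19)
    w = 11
    out = emit(res + 21)
    for base in step:
        step *= 19 - res
        if 24 > w > step:
            continue
    out += res[37]
    out = 21 // 2
    return 2

out = emit(res + 21)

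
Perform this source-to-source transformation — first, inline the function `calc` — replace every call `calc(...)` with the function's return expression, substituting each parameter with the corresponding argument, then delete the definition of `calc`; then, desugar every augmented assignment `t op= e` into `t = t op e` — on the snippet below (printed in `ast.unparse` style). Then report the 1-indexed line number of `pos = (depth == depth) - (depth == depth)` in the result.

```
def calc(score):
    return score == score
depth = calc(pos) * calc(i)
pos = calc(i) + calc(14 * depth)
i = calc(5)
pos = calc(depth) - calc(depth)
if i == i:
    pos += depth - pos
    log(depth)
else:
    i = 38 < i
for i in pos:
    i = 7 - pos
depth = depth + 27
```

Transformed code:
depth = (pos == pos) * (i == i)
pos = (i == i) + (14 * depth == 14 * depth)
i = 5 == 5
pos = (depth == depth) - (depth == depth)
if i == i:
    pos = pos + (depth - pos)
    log(depth)
else:
    i = 38 < i
for i in pos:
    i = 7 - pos
depth = depth + 27

4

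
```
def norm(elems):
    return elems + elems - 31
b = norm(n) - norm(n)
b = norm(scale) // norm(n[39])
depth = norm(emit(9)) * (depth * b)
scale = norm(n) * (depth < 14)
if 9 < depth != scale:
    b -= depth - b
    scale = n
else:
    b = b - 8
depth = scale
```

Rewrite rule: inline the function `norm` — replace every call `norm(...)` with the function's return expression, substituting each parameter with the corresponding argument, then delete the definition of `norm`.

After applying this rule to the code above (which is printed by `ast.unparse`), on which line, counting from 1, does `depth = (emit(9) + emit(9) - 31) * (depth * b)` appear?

Transformed code:
b = n + n - 31 - (n + n - 31)
b = (scale + scale - 31) // (n[39] + n[39] - 31)
depth = (emit(9) + emit(9) - 31) * (depth * b)
scale = (n + n - 31) * (depth < 14)
if 9 < depth != scale:
    b -= depth - b
    scale = n
else:
    b = b - 8
depth = scale

3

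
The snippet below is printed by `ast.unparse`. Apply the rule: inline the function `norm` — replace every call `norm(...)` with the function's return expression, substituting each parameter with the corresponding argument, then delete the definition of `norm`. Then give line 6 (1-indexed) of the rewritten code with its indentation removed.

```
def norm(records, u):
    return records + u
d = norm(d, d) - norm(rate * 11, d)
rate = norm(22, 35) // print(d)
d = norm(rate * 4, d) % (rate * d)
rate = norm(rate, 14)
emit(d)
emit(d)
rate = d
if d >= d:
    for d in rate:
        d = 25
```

Transformed code:
d = d + d - (rate * 11 + d)
rate = (22 + 35) // print(d)
d = (rate * 4 + d) % (rate * d)
rate = rate + 14
emit(d)
emit(d)
rate = d
if d >= d:
    for d in rate:
        d = 25

emit(d)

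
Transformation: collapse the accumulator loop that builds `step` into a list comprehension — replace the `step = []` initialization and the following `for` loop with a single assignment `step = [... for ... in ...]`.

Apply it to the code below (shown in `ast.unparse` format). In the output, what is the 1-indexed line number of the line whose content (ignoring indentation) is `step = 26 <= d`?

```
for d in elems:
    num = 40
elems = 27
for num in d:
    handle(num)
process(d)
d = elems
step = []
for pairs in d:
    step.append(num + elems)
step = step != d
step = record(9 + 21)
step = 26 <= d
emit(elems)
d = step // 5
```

Transformed code:
for d in elems:
    num = 40
elems = 27
for num in d:
    handle(num)
process(d)
d = elems
step = [num + elems for pairs in d]
step = step != d
step = record(9 + 21)
step = 26 <= d
emit(elems)
d = step // 5

11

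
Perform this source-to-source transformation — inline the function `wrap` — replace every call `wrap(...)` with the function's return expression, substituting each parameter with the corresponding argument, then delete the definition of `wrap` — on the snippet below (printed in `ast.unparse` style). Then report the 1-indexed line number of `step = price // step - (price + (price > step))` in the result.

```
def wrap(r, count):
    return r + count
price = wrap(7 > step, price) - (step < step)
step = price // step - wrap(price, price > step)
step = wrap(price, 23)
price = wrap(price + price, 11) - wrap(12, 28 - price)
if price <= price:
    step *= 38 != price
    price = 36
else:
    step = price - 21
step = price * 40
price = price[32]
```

2

Transformed code:
price = (7 > step) + price - (step < step)
step = price // step - (price + (price > step))
step = price + 23
price = price + price + 11 - (12 + (28 - price))
if price <= price:
    step *= 38 != price
    price = 36
else:
    step = price - 21
step = price * 40
price = price[32]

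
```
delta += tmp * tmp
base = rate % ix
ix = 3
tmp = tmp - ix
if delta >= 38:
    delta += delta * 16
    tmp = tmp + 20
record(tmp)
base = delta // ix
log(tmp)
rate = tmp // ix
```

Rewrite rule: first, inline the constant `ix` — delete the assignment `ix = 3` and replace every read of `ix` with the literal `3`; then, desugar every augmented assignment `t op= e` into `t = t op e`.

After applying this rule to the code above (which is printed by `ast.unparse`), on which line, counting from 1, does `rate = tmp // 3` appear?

Transformed code:
delta = delta + tmp * tmp
base = rate % 3
tmp = tmp - 3
if delta >= 38:
    delta = delta + delta * 16
    tmp = tmp + 20
record(tmp)
base = delta // 3
log(tmp)
rate = tmp // 3

10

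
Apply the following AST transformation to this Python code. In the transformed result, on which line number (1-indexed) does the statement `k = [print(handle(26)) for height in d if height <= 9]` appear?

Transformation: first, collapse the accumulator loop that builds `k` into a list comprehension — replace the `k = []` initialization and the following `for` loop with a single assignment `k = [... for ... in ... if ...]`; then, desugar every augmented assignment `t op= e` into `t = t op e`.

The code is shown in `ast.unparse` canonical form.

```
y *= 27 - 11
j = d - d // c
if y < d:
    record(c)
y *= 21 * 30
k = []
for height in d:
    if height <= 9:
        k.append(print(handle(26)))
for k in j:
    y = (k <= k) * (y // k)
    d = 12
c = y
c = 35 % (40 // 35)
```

Transformed code:
y = y * (27 - 11)
j = d - d // c
if y < d:
    record(c)
y = y * (21 * 30)
k = [print(handle(26)) for height in d if height <= 9]
for k in j:
    y = (k <= k) * (y // k)
    d = 12
c = y
c = 35 % (40 // 35)

6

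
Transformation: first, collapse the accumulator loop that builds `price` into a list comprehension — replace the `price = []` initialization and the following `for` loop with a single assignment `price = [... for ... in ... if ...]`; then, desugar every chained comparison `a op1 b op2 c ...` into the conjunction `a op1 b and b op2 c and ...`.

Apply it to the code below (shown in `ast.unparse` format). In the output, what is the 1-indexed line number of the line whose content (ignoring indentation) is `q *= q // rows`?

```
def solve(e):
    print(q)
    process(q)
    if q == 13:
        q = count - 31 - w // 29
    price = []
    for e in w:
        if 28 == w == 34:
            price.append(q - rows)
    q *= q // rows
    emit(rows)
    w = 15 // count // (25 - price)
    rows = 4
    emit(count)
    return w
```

Transformed code:
def solve(e):
    print(q)
    process(q)
    if q == 13:
        q = count - 31 - w // 29
    price = [q - rows for e in w if 28 == w and w == 34]
    q *= q // rows
    emit(rows)
    w = 15 // count // (25 - price)
    rows = 4
    emit(count)
    return w

7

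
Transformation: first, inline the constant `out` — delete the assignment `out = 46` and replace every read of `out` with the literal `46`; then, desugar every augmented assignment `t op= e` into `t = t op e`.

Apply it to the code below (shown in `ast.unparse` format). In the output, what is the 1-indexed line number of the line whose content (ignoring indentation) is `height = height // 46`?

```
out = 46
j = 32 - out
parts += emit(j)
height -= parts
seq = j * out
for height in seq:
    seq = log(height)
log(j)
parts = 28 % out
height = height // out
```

Transformed code:
j = 32 - 46
parts = parts + emit(j)
height = height - parts
seq = j * 46
for height in seq:
    seq = log(height)
log(j)
parts = 28 % 46
height = height // 46

9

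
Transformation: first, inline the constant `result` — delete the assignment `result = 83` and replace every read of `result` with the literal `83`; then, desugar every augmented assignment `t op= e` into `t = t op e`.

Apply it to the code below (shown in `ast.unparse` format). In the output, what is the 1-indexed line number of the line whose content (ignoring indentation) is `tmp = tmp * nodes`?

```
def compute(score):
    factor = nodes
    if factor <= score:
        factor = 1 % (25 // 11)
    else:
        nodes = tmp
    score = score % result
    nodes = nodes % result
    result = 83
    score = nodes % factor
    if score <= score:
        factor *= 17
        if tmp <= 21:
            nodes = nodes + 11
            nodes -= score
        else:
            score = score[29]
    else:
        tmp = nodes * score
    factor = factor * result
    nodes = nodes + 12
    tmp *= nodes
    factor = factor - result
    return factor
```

Transformed code:
def compute(score):
    factor = nodes
    if factor <= score:
        factor = 1 % (25 // 11)
    else:
        nodes = tmp
    score = score % 83
    nodes = nodes % 83
    score = nodes % factor
    if score <= score:
        factor = factor * 17
        if tmp <= 21:
            nodes = nodes + 11
            nodes = nodes - score
        else:
            score = score[29]
    else:
        tmp = nodes * score
    factor = factor * 83
    nodes = nodes + 12
    tmp = tmp * nodes
    factor = factor - 83
    return factor

21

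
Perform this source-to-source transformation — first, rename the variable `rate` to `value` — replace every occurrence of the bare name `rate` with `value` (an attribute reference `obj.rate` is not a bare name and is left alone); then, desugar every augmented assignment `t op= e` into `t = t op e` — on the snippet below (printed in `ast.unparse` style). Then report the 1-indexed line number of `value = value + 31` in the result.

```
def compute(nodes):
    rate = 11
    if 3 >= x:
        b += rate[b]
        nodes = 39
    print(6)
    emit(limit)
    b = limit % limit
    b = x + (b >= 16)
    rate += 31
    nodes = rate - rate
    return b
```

10

Transformed code:
def compute(nodes):
    value = 11
    if 3 >= x:
        b = b + value[b]
        nodes = 39
    print(6)
    emit(limit)
    b = limit % limit
    b = x + (b >= 16)
    value = value + 31
    nodes = value - value
    return b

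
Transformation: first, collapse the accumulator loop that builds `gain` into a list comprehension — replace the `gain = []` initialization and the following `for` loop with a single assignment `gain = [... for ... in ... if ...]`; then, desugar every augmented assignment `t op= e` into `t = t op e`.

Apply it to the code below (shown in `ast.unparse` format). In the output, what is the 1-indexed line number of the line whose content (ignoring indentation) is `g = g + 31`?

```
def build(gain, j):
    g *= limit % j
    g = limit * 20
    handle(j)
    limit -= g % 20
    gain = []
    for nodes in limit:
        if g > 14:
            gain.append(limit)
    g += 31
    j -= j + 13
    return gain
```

7

Transformed code:
def build(gain, j):
    g = g * (limit % j)
    g = limit * 20
    handle(j)
    limit = limit - g % 20
    gain = [limit for nodes in limit if g > 14]
    g = g + 31
    j = j - (j + 13)
    return gain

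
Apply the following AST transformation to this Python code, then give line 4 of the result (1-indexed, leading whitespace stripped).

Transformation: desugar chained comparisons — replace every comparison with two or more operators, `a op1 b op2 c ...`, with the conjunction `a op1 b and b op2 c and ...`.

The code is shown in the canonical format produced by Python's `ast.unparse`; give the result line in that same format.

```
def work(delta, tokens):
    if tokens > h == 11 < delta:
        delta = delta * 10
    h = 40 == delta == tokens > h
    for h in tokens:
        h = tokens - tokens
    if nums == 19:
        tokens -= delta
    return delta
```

Transformed code:
def work(delta, tokens):
    if tokens > h and h == 11 and (11 < delta):
        delta = delta * 10
    h = 40 == delta and delta == tokens and (tokens > h)
    for h in tokens:
        h = tokens - tokens
    if nums == 19:
        tokens -= delta
    return delta

h = 40 == delta and delta == tokens and (tokens > h)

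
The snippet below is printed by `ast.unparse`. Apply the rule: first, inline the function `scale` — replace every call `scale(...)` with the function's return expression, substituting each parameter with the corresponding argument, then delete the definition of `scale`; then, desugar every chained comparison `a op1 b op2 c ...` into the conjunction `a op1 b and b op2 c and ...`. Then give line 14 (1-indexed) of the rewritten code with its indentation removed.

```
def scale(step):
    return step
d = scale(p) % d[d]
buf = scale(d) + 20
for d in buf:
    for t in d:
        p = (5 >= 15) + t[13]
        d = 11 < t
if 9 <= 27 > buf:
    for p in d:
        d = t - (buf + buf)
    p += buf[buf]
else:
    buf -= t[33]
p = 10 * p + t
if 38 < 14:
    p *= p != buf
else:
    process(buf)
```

if 38 < 14:

Transformed code:
d = p % d[d]
buf = d + 20
for d in buf:
    for t in d:
        p = (5 >= 15) + t[13]
        d = 11 < t
if 9 <= 27 and 27 > buf:
    for p in d:
        d = t - (buf + buf)
    p += buf[buf]
else:
    buf -= t[33]
p = 10 * p + t
if 38 < 14:
    p *= p != buf
else:
    process(buf)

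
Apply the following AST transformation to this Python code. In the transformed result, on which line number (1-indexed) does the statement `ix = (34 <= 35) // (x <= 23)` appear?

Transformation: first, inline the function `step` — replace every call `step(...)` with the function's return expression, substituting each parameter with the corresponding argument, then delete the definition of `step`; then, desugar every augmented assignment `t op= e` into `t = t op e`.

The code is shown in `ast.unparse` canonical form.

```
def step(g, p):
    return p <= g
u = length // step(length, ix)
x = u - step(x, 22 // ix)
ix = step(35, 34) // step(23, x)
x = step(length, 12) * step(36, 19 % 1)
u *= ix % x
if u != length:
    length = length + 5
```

3

Transformed code:
u = length // (ix <= length)
x = u - (22 // ix <= x)
ix = (34 <= 35) // (x <= 23)
x = (12 <= length) * (19 % 1 <= 36)
u = u * (ix % x)
if u != length:
    length = length + 5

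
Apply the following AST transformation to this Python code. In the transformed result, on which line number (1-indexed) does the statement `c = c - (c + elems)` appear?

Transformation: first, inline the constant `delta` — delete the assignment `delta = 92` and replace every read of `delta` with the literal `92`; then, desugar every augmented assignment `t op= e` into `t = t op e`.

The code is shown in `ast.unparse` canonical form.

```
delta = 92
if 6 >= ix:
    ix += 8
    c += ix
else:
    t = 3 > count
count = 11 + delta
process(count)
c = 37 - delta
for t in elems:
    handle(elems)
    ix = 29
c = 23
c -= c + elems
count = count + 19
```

13

Transformed code:
if 6 >= ix:
    ix = ix + 8
    c = c + ix
else:
    t = 3 > count
count = 11 + 92
process(count)
c = 37 - 92
for t in elems:
    handle(elems)
    ix = 29
c = 23
c = c - (c + elems)
count = count + 19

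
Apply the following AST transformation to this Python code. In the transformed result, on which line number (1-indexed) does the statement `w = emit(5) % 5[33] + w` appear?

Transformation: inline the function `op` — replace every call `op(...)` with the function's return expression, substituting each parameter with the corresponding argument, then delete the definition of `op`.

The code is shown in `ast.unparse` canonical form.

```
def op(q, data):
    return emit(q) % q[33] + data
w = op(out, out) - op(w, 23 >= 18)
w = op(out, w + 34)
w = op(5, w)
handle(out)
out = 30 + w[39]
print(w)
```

Transformed code:
w = emit(out) % out[33] + out - (emit(w) % w[33] + (23 >= 18))
w = emit(out) % out[33] + (w + 34)
w = emit(5) % 5[33] + w
handle(out)
out = 30 + w[39]
print(w)

3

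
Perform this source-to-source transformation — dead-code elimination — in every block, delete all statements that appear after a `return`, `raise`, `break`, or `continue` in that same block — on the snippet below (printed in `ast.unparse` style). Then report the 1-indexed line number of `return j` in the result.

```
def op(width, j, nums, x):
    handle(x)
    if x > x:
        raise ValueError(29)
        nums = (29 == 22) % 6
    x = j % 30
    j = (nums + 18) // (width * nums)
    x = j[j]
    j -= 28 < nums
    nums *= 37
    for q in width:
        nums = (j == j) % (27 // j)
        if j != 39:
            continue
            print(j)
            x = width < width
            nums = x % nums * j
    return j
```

Transformed code:
def op(width, j, nums, x):
    handle(x)
    if x > x:
        raise ValueError(29)
    x = j % 30
    j = (nums + 18) // (width * nums)
    x = j[j]
    j -= 28 < nums
    nums *= 37
    for q in width:
        nums = (j == j) % (27 // j)
        if j != 39:
            continue
    return j

14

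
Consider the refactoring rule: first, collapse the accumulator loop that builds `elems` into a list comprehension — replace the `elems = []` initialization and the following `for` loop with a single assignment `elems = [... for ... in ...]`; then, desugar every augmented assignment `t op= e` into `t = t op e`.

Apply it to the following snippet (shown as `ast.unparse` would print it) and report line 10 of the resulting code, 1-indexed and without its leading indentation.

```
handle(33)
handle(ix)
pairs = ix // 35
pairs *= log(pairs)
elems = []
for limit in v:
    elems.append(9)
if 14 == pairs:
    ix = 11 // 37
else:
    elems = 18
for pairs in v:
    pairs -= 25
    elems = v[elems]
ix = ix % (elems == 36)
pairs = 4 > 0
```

Transformed code:
handle(33)
handle(ix)
pairs = ix // 35
pairs = pairs * log(pairs)
elems = [9 for limit in v]
if 14 == pairs:
    ix = 11 // 37
else:
    elems = 18
for pairs in v:
    pairs = pairs - 25
    elems = v[elems]
ix = ix % (elems == 36)
pairs = 4 > 0

for pairs in v:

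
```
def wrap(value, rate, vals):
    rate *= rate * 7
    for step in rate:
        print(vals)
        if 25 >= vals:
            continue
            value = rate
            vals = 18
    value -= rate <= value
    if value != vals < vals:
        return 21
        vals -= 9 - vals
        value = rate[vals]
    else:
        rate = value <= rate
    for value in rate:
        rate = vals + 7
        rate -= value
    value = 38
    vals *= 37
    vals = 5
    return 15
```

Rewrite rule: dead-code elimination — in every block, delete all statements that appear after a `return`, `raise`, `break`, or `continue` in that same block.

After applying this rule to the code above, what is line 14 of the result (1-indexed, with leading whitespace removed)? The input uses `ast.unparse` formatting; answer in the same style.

Transformed code:
def wrap(value, rate, vals):
    rate *= rate * 7
    for step in rate:
        print(vals)
        if 25 >= vals:
            continue
    value -= rate <= value
    if value != vals < vals:
        return 21
    else:
        rate = value <= rate
    for value in rate:
        rate = vals + 7
        rate -= value
    value = 38
    vals *= 37
    vals = 5
    return 15

rate -= value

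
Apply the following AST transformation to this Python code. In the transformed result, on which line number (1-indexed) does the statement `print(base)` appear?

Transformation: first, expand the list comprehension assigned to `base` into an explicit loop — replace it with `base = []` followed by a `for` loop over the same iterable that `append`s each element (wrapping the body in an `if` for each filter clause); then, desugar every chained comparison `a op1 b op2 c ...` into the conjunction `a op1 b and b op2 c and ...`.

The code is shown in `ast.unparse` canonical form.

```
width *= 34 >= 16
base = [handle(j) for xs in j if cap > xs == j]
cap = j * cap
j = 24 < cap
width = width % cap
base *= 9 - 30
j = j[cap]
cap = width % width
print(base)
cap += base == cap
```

Transformed code:
width *= 34 >= 16
base = []
for xs in j:
    if cap > xs and xs == j:
        base.append(handle(j))
cap = j * cap
j = 24 < cap
width = width % cap
base *= 9 - 30
j = j[cap]
cap = width % width
print(base)
cap += base == cap

12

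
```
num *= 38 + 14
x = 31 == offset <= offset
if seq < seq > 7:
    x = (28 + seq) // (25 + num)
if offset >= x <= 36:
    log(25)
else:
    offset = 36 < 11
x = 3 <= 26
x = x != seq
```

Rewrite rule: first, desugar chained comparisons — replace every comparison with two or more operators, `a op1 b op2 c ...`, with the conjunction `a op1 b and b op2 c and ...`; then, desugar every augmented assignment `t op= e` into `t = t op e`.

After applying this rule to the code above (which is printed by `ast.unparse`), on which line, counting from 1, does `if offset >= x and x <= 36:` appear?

Transformed code:
num = num * (38 + 14)
x = 31 == offset and offset <= offset
if seq < seq and seq > 7:
    x = (28 + seq) // (25 + num)
if offset >= x and x <= 36:
    log(25)
else:
    offset = 36 < 11
x = 3 <= 26
x = x != seq

5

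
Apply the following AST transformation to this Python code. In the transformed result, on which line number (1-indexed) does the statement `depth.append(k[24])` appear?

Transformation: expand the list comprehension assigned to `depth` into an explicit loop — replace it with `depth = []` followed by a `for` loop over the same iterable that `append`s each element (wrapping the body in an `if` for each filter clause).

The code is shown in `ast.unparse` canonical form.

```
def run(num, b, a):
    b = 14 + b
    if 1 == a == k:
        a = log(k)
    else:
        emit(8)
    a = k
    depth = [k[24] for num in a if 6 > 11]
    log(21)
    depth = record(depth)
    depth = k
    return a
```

11

Transformed code:
def run(num, b, a):
    b = 14 + b
    if 1 == a == k:
        a = log(k)
    else:
        emit(8)
    a = k
    depth = []
    for num in a:
        if 6 > 11:
            depth.append(k[24])
    log(21)
    depth = record(depth)
    depth = k
    return a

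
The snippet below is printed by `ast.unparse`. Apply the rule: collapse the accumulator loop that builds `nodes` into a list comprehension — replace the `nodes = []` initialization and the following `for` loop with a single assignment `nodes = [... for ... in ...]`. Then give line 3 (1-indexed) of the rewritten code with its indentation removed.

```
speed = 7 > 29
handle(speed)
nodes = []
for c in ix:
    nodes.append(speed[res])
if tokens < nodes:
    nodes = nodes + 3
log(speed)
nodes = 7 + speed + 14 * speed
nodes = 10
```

Transformed code:
speed = 7 > 29
handle(speed)
nodes = [speed[res] for c in ix]
if tokens < nodes:
    nodes = nodes + 3
log(speed)
nodes = 7 + speed + 14 * speed
nodes = 10

nodes = [speed[res] for c in ix]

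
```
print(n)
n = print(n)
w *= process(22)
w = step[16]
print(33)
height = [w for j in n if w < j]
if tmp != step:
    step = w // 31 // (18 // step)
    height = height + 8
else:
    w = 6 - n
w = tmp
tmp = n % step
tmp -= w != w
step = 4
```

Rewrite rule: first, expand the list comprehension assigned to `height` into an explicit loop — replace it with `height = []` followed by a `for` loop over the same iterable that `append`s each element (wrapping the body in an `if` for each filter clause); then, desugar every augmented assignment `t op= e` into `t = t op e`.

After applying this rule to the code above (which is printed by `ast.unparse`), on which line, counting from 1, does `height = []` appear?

Transformed code:
print(n)
n = print(n)
w = w * process(22)
w = step[16]
print(33)
height = []
for j in n:
    if w < j:
        height.append(w)
if tmp != step:
    step = w // 31 // (18 // step)
    height = height + 8
else:
    w = 6 - n
w = tmp
tmp = n % step
tmp = tmp - (w != w)
step = 4

6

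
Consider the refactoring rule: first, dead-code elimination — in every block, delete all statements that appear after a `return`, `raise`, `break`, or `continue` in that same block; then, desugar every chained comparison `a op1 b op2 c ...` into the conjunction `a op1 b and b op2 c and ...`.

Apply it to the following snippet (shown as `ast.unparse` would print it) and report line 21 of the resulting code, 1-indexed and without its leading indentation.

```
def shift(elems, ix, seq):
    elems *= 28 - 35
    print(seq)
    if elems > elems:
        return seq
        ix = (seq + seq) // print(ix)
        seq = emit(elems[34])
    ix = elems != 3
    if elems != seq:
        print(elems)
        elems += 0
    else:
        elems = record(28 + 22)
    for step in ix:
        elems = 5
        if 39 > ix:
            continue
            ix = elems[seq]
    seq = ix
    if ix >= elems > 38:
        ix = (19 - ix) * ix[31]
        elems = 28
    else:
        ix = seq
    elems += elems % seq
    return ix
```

Transformed code:
def shift(elems, ix, seq):
    elems *= 28 - 35
    print(seq)
    if elems > elems:
        return seq
    ix = elems != 3
    if elems != seq:
        print(elems)
        elems += 0
    else:
        elems = record(28 + 22)
    for step in ix:
        elems = 5
        if 39 > ix:
            continue
    seq = ix
    if ix >= elems and elems > 38:
        ix = (19 - ix) * ix[31]
        elems = 28
    else:
        ix = seq
    elems += elems % seq
    return ix

ix = seq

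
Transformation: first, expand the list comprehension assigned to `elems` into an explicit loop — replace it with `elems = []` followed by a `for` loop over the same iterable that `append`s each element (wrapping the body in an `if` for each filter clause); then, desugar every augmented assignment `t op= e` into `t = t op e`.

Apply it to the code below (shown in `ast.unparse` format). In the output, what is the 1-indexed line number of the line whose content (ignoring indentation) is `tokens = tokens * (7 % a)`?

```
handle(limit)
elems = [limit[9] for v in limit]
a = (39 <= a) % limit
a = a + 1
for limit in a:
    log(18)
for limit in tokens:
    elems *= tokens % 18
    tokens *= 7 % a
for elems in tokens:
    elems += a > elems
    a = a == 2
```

Transformed code:
handle(limit)
elems = []
for v in limit:
    elems.append(limit[9])
a = (39 <= a) % limit
a = a + 1
for limit in a:
    log(18)
for limit in tokens:
    elems = elems * (tokens % 18)
    tokens = tokens * (7 % a)
for elems in tokens:
    elems = elems + (a > elems)
    a = a == 2

11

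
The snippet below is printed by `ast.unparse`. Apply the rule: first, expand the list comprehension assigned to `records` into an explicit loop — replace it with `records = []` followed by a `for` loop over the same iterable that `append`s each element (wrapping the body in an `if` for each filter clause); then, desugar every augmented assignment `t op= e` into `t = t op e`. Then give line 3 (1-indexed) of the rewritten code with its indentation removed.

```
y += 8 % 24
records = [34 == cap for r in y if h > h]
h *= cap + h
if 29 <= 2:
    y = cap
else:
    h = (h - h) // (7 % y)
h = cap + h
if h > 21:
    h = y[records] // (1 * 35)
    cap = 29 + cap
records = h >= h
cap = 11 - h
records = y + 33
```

for r in y:

Transformed code:
y = y + 8 % 24
records = []
for r in y:
    if h > h:
        records.append(34 == cap)
h = h * (cap + h)
if 29 <= 2:
    y = cap
else:
    h = (h - h) // (7 % y)
h = cap + h
if h > 21:
    h = y[records] // (1 * 35)
    cap = 29 + cap
records = h >= h
cap = 11 - h
records = y + 33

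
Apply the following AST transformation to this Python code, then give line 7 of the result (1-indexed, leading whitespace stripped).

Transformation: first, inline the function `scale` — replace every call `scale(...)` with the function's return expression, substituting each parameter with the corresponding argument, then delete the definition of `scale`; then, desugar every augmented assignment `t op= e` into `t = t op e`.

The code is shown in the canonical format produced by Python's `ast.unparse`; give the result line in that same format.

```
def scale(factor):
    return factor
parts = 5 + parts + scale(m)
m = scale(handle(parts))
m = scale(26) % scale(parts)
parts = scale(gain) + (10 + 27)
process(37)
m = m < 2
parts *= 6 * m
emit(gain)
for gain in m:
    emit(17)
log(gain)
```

parts = parts * (6 * m)

Transformed code:
parts = 5 + parts + m
m = handle(parts)
m = 26 % parts
parts = gain + (10 + 27)
process(37)
m = m < 2
parts = parts * (6 * m)
emit(gain)
for gain in m:
    emit(17)
log(gain)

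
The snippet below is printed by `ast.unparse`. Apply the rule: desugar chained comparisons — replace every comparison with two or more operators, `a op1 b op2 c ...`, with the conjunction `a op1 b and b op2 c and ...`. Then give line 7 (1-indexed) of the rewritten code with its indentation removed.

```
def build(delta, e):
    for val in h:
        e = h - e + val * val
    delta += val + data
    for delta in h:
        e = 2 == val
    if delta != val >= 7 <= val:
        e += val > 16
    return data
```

Transformed code:
def build(delta, e):
    for val in h:
        e = h - e + val * val
    delta += val + data
    for delta in h:
        e = 2 == val
    if delta != val and val >= 7 and (7 <= val):
        e += val > 16
    return data

if delta != val and val >= 7 and (7 <= val):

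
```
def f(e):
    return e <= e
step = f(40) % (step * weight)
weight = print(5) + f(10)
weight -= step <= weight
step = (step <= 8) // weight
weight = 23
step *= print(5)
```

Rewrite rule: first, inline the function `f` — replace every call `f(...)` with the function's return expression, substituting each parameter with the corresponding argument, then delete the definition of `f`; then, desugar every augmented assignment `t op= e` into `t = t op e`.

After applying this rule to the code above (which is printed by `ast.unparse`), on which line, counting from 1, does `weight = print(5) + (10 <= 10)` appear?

2

Transformed code:
step = (40 <= 40) % (step * weight)
weight = print(5) + (10 <= 10)
weight = weight - (step <= weight)
step = (step <= 8) // weight
weight = 23
step = step * print(5)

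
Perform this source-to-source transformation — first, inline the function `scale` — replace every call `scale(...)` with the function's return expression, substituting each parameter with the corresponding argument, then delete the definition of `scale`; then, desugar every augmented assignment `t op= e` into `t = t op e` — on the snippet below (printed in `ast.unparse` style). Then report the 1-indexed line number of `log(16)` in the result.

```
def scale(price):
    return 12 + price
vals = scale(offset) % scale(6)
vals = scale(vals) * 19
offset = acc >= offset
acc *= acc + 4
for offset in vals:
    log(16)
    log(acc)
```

6

Transformed code:
vals = (12 + offset) % (12 + 6)
vals = (12 + vals) * 19
offset = acc >= offset
acc = acc * (acc + 4)
for offset in vals:
    log(16)
    log(acc)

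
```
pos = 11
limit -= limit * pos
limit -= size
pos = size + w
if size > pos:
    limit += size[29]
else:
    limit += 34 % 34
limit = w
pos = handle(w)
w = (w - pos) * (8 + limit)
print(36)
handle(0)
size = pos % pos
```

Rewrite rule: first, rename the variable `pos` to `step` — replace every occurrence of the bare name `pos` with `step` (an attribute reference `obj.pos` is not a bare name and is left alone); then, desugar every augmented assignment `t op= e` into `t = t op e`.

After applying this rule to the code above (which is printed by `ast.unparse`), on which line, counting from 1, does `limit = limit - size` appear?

Transformed code:
step = 11
limit = limit - limit * step
limit = limit - size
step = size + w
if size > step:
    limit = limit + size[29]
else:
    limit = limit + 34 % 34
limit = w
step = handle(w)
w = (w - step) * (8 + limit)
print(36)
handle(0)
size = step % step

3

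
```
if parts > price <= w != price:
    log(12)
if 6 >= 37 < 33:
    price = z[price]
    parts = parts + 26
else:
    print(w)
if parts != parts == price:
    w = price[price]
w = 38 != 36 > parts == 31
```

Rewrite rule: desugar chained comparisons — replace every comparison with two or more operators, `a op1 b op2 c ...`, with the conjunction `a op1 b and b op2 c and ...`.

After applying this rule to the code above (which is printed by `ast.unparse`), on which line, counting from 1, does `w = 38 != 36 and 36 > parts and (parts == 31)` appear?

Transformed code:
if parts > price and price <= w and (w != price):
    log(12)
if 6 >= 37 and 37 < 33:
    price = z[price]
    parts = parts + 26
else:
    print(w)
if parts != parts and parts == price:
    w = price[price]
w = 38 != 36 and 36 > parts and (parts == 31)

10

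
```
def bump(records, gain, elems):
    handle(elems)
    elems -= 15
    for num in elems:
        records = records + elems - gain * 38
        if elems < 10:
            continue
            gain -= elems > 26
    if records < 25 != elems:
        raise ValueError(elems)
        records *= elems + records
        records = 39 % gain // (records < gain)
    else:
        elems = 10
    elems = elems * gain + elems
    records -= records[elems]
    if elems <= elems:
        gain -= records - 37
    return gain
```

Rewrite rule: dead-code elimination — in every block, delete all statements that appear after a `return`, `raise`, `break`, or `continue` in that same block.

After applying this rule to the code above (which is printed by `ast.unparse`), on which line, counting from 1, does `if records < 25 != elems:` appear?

Transformed code:
def bump(records, gain, elems):
    handle(elems)
    elems -= 15
    for num in elems:
        records = records + elems - gain * 38
        if elems < 10:
            continue
    if records < 25 != elems:
        raise ValueError(elems)
    else:
        elems = 10
    elems = elems * gain + elems
    records -= records[elems]
    if elems <= elems:
        gain -= records - 37
    return gain

8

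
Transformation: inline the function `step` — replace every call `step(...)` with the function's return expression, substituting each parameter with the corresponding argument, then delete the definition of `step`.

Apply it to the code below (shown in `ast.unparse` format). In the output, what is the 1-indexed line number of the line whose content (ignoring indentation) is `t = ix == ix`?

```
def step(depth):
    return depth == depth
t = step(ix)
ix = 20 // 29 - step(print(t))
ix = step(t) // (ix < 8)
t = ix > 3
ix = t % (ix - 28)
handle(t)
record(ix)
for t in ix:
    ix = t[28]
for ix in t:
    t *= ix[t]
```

Transformed code:
t = ix == ix
ix = 20 // 29 - (print(t) == print(t))
ix = (t == t) // (ix < 8)
t = ix > 3
ix = t % (ix - 28)
handle(t)
record(ix)
for t in ix:
    ix = t[28]
for ix in t:
    t *= ix[t]

1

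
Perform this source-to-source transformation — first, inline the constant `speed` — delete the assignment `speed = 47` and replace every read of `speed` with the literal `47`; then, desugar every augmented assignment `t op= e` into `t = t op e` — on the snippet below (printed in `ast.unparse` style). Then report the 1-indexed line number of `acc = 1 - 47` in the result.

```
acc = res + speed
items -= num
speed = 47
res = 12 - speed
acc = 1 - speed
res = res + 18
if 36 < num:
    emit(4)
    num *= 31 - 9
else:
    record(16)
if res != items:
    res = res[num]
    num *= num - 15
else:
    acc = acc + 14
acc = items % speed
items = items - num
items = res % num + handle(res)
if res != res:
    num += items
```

Transformed code:
acc = res + 47
items = items - num
res = 12 - 47
acc = 1 - 47
res = res + 18
if 36 < num:
    emit(4)
    num = num * (31 - 9)
else:
    record(16)
if res != items:
    res = res[num]
    num = num * (num - 15)
else:
    acc = acc + 14
acc = items % 47
items = items - num
items = res % num + handle(res)
if res != res:
    num = num + items

4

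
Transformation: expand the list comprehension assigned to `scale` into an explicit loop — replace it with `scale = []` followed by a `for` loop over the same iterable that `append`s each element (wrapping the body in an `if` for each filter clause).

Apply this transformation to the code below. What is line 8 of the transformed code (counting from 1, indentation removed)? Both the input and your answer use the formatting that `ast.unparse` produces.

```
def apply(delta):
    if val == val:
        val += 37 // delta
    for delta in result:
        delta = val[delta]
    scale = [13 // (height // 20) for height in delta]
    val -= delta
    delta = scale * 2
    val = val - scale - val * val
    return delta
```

Transformed code:
def apply(delta):
    if val == val:
        val += 37 // delta
    for delta in result:
        delta = val[delta]
    scale = []
    for height in delta:
        scale.append(13 // (height // 20))
    val -= delta
    delta = scale * 2
    val = val - scale - val * val
    return delta

scale.append(13 // (height // 20))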